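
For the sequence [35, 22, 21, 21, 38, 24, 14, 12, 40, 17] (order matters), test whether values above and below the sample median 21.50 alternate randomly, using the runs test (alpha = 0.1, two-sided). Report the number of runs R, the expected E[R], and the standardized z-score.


Step 1: Compute median = 21.50; label A = above, B = below.
Labels in order: AABBAABBAB  (n_A = 5, n_B = 5)
Step 2: Count runs R = 6.
Step 3: Under H0 (random ordering), E[R] = 2*n_A*n_B/(n_A+n_B) + 1 = 2*5*5/10 + 1 = 6.0000.
        Var[R] = 2*n_A*n_B*(2*n_A*n_B - n_A - n_B) / ((n_A+n_B)^2 * (n_A+n_B-1)) = 2000/900 = 2.2222.
        SD[R] = 1.4907.
Step 4: R = E[R], so z = 0 with no continuity correction.
Step 5: Two-sided p-value via normal approximation = 2*(1 - Phi(|z|)) = 1.000000.
Step 6: alpha = 0.1. fail to reject H0.

R = 6, z = 0.0000, p = 1.000000, fail to reject H0.


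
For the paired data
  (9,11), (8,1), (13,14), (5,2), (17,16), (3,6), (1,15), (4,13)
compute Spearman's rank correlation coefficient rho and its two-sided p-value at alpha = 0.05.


Step 1: Rank x and y separately (midranks; no ties here).
rank(x): 9->6, 8->5, 13->7, 5->4, 17->8, 3->2, 1->1, 4->3
rank(y): 11->4, 1->1, 14->6, 2->2, 16->8, 6->3, 15->7, 13->5
Step 2: d_i = R_x(i) - R_y(i); compute d_i^2.
  (6-4)^2=4, (5-1)^2=16, (7-6)^2=1, (4-2)^2=4, (8-8)^2=0, (2-3)^2=1, (1-7)^2=36, (3-5)^2=4
sum(d^2) = 66.
Step 3: rho = 1 - 6*66 / (8*(8^2 - 1)) = 1 - 396/504 = 0.214286.
Step 4: Under H0, t = rho * sqrt((n-2)/(1-rho^2)) = 0.5374 ~ t(6).
Step 5: Two-sided p-value from the t-distribution with 6 df = 0.610344.
Step 6: alpha = 0.05. fail to reject H0.

rho = 0.2143, p = 0.610344, fail to reject H0 at alpha = 0.05.


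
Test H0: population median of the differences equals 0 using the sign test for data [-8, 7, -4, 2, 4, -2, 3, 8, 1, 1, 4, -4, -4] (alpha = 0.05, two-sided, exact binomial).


Step 1: Discard zero differences. Original n = 13; n_eff = number of nonzero differences = 13.
Nonzero differences (with sign): -8, +7, -4, +2, +4, -2, +3, +8, +1, +1, +4, -4, -4
Step 2: Count signs: positive = 8, negative = 5.
Step 3: Under H0: P(positive) = 0.5, so the number of positives S ~ Bin(13, 0.5).
Step 4: Two-sided exact p-value = sum of Bin(13,0.5) probabilities at or below the observed probability = 0.581055.
Step 5: alpha = 0.05. fail to reject H0.

n_eff = 13, pos = 8, neg = 5, p = 0.581055, fail to reject H0.


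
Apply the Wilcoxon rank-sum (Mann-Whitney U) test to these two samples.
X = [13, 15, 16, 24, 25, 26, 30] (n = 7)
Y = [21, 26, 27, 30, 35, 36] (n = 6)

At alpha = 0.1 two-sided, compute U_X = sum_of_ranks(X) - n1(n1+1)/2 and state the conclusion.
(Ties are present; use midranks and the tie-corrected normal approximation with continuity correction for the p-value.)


Step 1: Combine and sort all 13 observations; assign midranks.
sorted (value, group): (13,X), (15,X), (16,X), (21,Y), (24,X), (25,X), (26,X), (26,Y), (27,Y), (30,X), (30,Y), (35,Y), (36,Y)
ranks: 13->1, 15->2, 16->3, 21->4, 24->5, 25->6, 26->7.5, 26->7.5, 27->9, 30->10.5, 30->10.5, 35->12, 36->13
Step 2: Rank sum for X: R1 = 1 + 2 + 3 + 5 + 6 + 7.5 + 10.5 = 35.
Step 3: U_X = R1 - n1(n1+1)/2 = 35 - 7*8/2 = 35 - 28 = 7.
       U_Y = n1*n2 - U_X = 42 - 7 = 35.
Step 4: Ties are present, so use the tie-corrected normal approximation (with continuity correction) for the p-value.
Step 5: p-value = 0.053126; compare to alpha = 0.1. reject H0.

U_X = 7, p = 0.053126, reject H0 at alpha = 0.1.


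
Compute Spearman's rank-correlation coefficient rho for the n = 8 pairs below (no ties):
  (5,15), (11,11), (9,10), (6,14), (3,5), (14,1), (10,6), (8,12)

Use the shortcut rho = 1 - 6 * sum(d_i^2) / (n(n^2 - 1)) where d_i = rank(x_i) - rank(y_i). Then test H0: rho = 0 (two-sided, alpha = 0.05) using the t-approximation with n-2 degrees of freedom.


Step 1: Rank x and y separately (midranks; no ties here).
rank(x): 5->2, 11->7, 9->5, 6->3, 3->1, 14->8, 10->6, 8->4
rank(y): 15->8, 11->5, 10->4, 14->7, 5->2, 1->1, 6->3, 12->6
Step 2: d_i = R_x(i) - R_y(i); compute d_i^2.
  (2-8)^2=36, (7-5)^2=4, (5-4)^2=1, (3-7)^2=16, (1-2)^2=1, (8-1)^2=49, (6-3)^2=9, (4-6)^2=4
sum(d^2) = 120.
Step 3: rho = 1 - 6*120 / (8*(8^2 - 1)) = 1 - 720/504 = -0.428571.
Step 4: Under H0, t = rho * sqrt((n-2)/(1-rho^2)) = -1.1619 ~ t(6).
Step 5: Two-sided p-value from the t-distribution with 6 df = 0.289403.
Step 6: alpha = 0.05. fail to reject H0.

rho = -0.4286, p = 0.289403, fail to reject H0 at alpha = 0.05.


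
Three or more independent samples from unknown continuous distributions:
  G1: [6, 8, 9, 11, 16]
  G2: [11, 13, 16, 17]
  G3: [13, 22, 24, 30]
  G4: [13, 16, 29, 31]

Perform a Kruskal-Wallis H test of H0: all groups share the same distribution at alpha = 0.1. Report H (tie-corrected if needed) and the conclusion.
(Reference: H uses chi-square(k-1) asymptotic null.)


Step 1: Combine all N = 17 observations and assign midranks.
sorted (value, group, rank): (6,G1,1), (8,G1,2), (9,G1,3), (11,G1,4.5), (11,G2,4.5), (13,G2,7), (13,G3,7), (13,G4,7), (16,G1,10), (16,G2,10), (16,G4,10), (17,G2,12), (22,G3,13), (24,G3,14), (29,G4,15), (30,G3,16), (31,G4,17)
Step 2: Sum ranks within each group.
R_1 = 20.5 (n_1 = 5)
R_2 = 33.5 (n_2 = 4)
R_3 = 50 (n_3 = 4)
R_4 = 49 (n_4 = 4)
Step 3: H = 12/(N(N+1)) * sum(R_i^2/n_i) - 3(N+1)
     = 12/(17*18) * (20.5^2/5 + 33.5^2/4 + 50^2/4 + 49^2/4) - 3*18
     = 0.039216 * 1589.86 - 54
     = 8.347549.
Step 4: Ties present; correction factor C = 1 - 54/(17^3 - 17) = 0.988971. Corrected H = 8.347549 / 0.988971 = 8.440644.
Step 5: Under H0, H ~ chi^2(3); p-value = 0.037731.
Step 6: alpha = 0.1. reject H0.

H = 8.4406, df = 3, p = 0.037731, reject H0.


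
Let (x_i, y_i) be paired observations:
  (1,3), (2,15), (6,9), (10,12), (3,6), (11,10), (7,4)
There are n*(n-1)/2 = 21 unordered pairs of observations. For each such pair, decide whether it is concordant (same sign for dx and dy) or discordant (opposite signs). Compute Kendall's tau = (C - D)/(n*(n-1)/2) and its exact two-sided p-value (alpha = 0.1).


Step 1: Enumerate the 21 unordered pairs (i,j) with i<j and classify each by sign(x_j-x_i) * sign(y_j-y_i).
  (1,2):dx=+1,dy=+12->C; (1,3):dx=+5,dy=+6->C; (1,4):dx=+9,dy=+9->C; (1,5):dx=+2,dy=+3->C
  (1,6):dx=+10,dy=+7->C; (1,7):dx=+6,dy=+1->C; (2,3):dx=+4,dy=-6->D; (2,4):dx=+8,dy=-3->D
  (2,5):dx=+1,dy=-9->D; (2,6):dx=+9,dy=-5->D; (2,7):dx=+5,dy=-11->D; (3,4):dx=+4,dy=+3->C
  (3,5):dx=-3,dy=-3->C; (3,6):dx=+5,dy=+1->C; (3,7):dx=+1,dy=-5->D; (4,5):dx=-7,dy=-6->C
  (4,6):dx=+1,dy=-2->D; (4,7):dx=-3,dy=-8->C; (5,6):dx=+8,dy=+4->C; (5,7):dx=+4,dy=-2->D
  (6,7):dx=-4,dy=-6->C
Step 2: C = 13, D = 8, total pairs = 21.
Step 3: tau = (C - D)/(n(n-1)/2) = (13 - 8)/21 = 0.238095.
Step 4: Exact two-sided p-value (enumerate n! = 5040 permutations of y under H0): p = 0.561905.
Step 5: alpha = 0.1. fail to reject H0.

tau_b = 0.2381 (C=13, D=8), p = 0.561905, fail to reject H0.


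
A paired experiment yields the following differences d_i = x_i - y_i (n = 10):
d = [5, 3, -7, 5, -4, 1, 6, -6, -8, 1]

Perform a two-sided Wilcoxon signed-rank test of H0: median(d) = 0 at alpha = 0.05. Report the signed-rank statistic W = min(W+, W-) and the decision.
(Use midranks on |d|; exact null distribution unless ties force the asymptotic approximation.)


Step 1: Drop any zero differences (none here) and take |d_i|.
|d| = [5, 3, 7, 5, 4, 1, 6, 6, 8, 1]
Step 2: Midrank |d_i| (ties get averaged ranks).
ranks: |5|->5.5, |3|->3, |7|->9, |5|->5.5, |4|->4, |1|->1.5, |6|->7.5, |6|->7.5, |8|->10, |1|->1.5
Step 3: Attach original signs; sum ranks with positive sign and with negative sign.
W+ = 5.5 + 3 + 5.5 + 1.5 + 7.5 + 1.5 = 24.5
W- = 9 + 4 + 7.5 + 10 = 30.5
(Check: W+ + W- = 55 should equal n(n+1)/2 = 55.)
Step 4: Test statistic W = min(W+, W-) = 24.5.
Step 5: Ties in |d|, so use the tie-corrected normal approximation.
        E[W] = n(n+1)/4 = 10*11/4 = 27.5.
        Tie groups: |d|=1 (t=2), |d|=5 (t=2), |d|=6 (t=2); sum(t^3 - t) = 18.
        Var[W] = n(n+1)(2n+1)/24 - sum(t^3-t)/48 = 2310/24 - 18/48 = 95.875.
        z = (W - E[W]) / sqrt(Var[W]) = (24.5 - 27.5) / 9.7916 = -0.3064.
        Two-sided p = 2*Phi(z) = 0.759311.
Step 6: alpha = 0.05. fail to reject H0.

W+ = 24.5, W- = 30.5, W = min = 24.5, p = 0.759311, fail to reject H0.


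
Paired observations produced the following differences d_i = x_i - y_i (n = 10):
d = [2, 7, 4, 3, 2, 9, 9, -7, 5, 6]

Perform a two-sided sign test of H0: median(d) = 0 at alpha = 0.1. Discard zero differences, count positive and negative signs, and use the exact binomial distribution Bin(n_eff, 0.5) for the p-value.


Step 1: Discard zero differences. Original n = 10; n_eff = number of nonzero differences = 10.
Nonzero differences (with sign): +2, +7, +4, +3, +2, +9, +9, -7, +5, +6
Step 2: Count signs: positive = 9, negative = 1.
Step 3: Under H0: P(positive) = 0.5, so the number of positives S ~ Bin(10, 0.5).
Step 4: Two-sided exact p-value = sum of Bin(10,0.5) probabilities at or below the observed probability = 0.021484.
Step 5: alpha = 0.1. reject H0.

n_eff = 10, pos = 9, neg = 1, p = 0.021484, reject H0.


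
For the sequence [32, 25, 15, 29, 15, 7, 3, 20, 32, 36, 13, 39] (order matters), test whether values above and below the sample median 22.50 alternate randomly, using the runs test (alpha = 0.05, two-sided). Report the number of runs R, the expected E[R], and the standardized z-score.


Step 1: Compute median = 22.50; label A = above, B = below.
Labels in order: AABABBBBAABA  (n_A = 6, n_B = 6)
Step 2: Count runs R = 7.
Step 3: Under H0 (random ordering), E[R] = 2*n_A*n_B/(n_A+n_B) + 1 = 2*6*6/12 + 1 = 7.0000.
        Var[R] = 2*n_A*n_B*(2*n_A*n_B - n_A - n_B) / ((n_A+n_B)^2 * (n_A+n_B-1)) = 4320/1584 = 2.7273.
        SD[R] = 1.6514.
Step 4: R = E[R], so z = 0 with no continuity correction.
Step 5: Two-sided p-value via normal approximation = 2*(1 - Phi(|z|)) = 1.000000.
Step 6: alpha = 0.05. fail to reject H0.

R = 7, z = 0.0000, p = 1.000000, fail to reject H0.


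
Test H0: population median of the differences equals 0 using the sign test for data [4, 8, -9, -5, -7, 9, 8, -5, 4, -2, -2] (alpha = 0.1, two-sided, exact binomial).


Step 1: Discard zero differences. Original n = 11; n_eff = number of nonzero differences = 11.
Nonzero differences (with sign): +4, +8, -9, -5, -7, +9, +8, -5, +4, -2, -2
Step 2: Count signs: positive = 5, negative = 6.
Step 3: Under H0: P(positive) = 0.5, so the number of positives S ~ Bin(11, 0.5).
Step 4: Two-sided exact p-value = sum of Bin(11,0.5) probabilities at or below the observed probability = 1.000000.
Step 5: alpha = 0.1. fail to reject H0.

n_eff = 11, pos = 5, neg = 6, p = 1.000000, fail to reject H0.


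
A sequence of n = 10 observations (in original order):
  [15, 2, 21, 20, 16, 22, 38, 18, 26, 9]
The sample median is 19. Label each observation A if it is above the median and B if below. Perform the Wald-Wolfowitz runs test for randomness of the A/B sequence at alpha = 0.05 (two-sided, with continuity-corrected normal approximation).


Step 1: Compute median = 19; label A = above, B = below.
Labels in order: BBAABAABAB  (n_A = 5, n_B = 5)
Step 2: Count runs R = 7.
Step 3: Under H0 (random ordering), E[R] = 2*n_A*n_B/(n_A+n_B) + 1 = 2*5*5/10 + 1 = 6.0000.
        Var[R] = 2*n_A*n_B*(2*n_A*n_B - n_A - n_B) / ((n_A+n_B)^2 * (n_A+n_B-1)) = 2000/900 = 2.2222.
        SD[R] = 1.4907.
Step 4: Continuity-corrected z = (R - 0.5 - E[R]) / SD[R] = (7 - 0.5 - 6.0000) / 1.4907 = 0.3354.
Step 5: Two-sided p-value via normal approximation = 2*(1 - Phi(|z|)) = 0.737316.
Step 6: alpha = 0.05. fail to reject H0.

R = 7, z = 0.3354, p = 0.737316, fail to reject H0.


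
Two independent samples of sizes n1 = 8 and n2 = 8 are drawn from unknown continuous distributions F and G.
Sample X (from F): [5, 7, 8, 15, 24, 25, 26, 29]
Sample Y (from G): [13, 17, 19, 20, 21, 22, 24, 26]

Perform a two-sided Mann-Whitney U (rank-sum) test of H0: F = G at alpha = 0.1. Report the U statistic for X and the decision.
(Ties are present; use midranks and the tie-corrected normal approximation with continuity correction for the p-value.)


Step 1: Combine and sort all 16 observations; assign midranks.
sorted (value, group): (5,X), (7,X), (8,X), (13,Y), (15,X), (17,Y), (19,Y), (20,Y), (21,Y), (22,Y), (24,X), (24,Y), (25,X), (26,X), (26,Y), (29,X)
ranks: 5->1, 7->2, 8->3, 13->4, 15->5, 17->6, 19->7, 20->8, 21->9, 22->10, 24->11.5, 24->11.5, 25->13, 26->14.5, 26->14.5, 29->16
Step 2: Rank sum for X: R1 = 1 + 2 + 3 + 5 + 11.5 + 13 + 14.5 + 16 = 66.
Step 3: U_X = R1 - n1(n1+1)/2 = 66 - 8*9/2 = 66 - 36 = 30.
       U_Y = n1*n2 - U_X = 64 - 30 = 34.
Step 4: Ties are present, so use the tie-corrected normal approximation (with continuity correction) for the p-value.
Step 5: p-value = 0.874643; compare to alpha = 0.1. fail to reject H0.

U_X = 30, p = 0.874643, fail to reject H0 at alpha = 0.1.


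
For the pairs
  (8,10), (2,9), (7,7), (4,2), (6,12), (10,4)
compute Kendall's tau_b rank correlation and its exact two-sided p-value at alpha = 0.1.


Step 1: Enumerate the 15 unordered pairs (i,j) with i<j and classify each by sign(x_j-x_i) * sign(y_j-y_i).
  (1,2):dx=-6,dy=-1->C; (1,3):dx=-1,dy=-3->C; (1,4):dx=-4,dy=-8->C; (1,5):dx=-2,dy=+2->D
  (1,6):dx=+2,dy=-6->D; (2,3):dx=+5,dy=-2->D; (2,4):dx=+2,dy=-7->D; (2,5):dx=+4,dy=+3->C
  (2,6):dx=+8,dy=-5->D; (3,4):dx=-3,dy=-5->C; (3,5):dx=-1,dy=+5->D; (3,6):dx=+3,dy=-3->D
  (4,5):dx=+2,dy=+10->C; (4,6):dx=+6,dy=+2->C; (5,6):dx=+4,dy=-8->D
Step 2: C = 7, D = 8, total pairs = 15.
Step 3: tau = (C - D)/(n(n-1)/2) = (7 - 8)/15 = -0.066667.
Step 4: Exact two-sided p-value (enumerate n! = 720 permutations of y under H0): p = 1.000000.
Step 5: alpha = 0.1. fail to reject H0.

tau_b = -0.0667 (C=7, D=8), p = 1.000000, fail to reject H0.


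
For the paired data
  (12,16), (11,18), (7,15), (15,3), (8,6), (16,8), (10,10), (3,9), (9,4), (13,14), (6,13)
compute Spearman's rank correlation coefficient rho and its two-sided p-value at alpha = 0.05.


Step 1: Rank x and y separately (midranks; no ties here).
rank(x): 12->8, 11->7, 7->3, 15->10, 8->4, 16->11, 10->6, 3->1, 9->5, 13->9, 6->2
rank(y): 16->10, 18->11, 15->9, 3->1, 6->3, 8->4, 10->6, 9->5, 4->2, 14->8, 13->7
Step 2: d_i = R_x(i) - R_y(i); compute d_i^2.
  (8-10)^2=4, (7-11)^2=16, (3-9)^2=36, (10-1)^2=81, (4-3)^2=1, (11-4)^2=49, (6-6)^2=0, (1-5)^2=16, (5-2)^2=9, (9-8)^2=1, (2-7)^2=25
sum(d^2) = 238.
Step 3: rho = 1 - 6*238 / (11*(11^2 - 1)) = 1 - 1428/1320 = -0.081818.
Step 4: Under H0, t = rho * sqrt((n-2)/(1-rho^2)) = -0.2463 ~ t(9).
Step 5: Two-sided p-value from the t-distribution with 9 df = 0.810990.
Step 6: alpha = 0.05. fail to reject H0.

rho = -0.0818, p = 0.810990, fail to reject H0 at alpha = 0.05.


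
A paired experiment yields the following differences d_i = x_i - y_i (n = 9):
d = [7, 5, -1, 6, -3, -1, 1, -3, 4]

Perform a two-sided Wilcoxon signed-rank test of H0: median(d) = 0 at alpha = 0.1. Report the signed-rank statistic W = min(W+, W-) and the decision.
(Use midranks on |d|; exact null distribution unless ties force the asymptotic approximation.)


Step 1: Drop any zero differences (none here) and take |d_i|.
|d| = [7, 5, 1, 6, 3, 1, 1, 3, 4]
Step 2: Midrank |d_i| (ties get averaged ranks).
ranks: |7|->9, |5|->7, |1|->2, |6|->8, |3|->4.5, |1|->2, |1|->2, |3|->4.5, |4|->6
Step 3: Attach original signs; sum ranks with positive sign and with negative sign.
W+ = 9 + 7 + 8 + 2 + 6 = 32
W- = 2 + 4.5 + 2 + 4.5 = 13
(Check: W+ + W- = 45 should equal n(n+1)/2 = 45.)
Step 4: Test statistic W = min(W+, W-) = 13.
Step 5: Ties in |d|, so use the tie-corrected normal approximation.
        E[W] = n(n+1)/4 = 9*10/4 = 22.5.
        Tie groups: |d|=1 (t=3), |d|=3 (t=2); sum(t^3 - t) = 30.
        Var[W] = n(n+1)(2n+1)/24 - sum(t^3-t)/48 = 1710/24 - 30/48 = 70.625.
        z = (W - E[W]) / sqrt(Var[W]) = (13 - 22.5) / 8.4039 = -1.1304.
        Two-sided p = 2*Phi(z) = 0.258294.
Step 6: alpha = 0.1. fail to reject H0.

W+ = 32, W- = 13, W = min = 13, p = 0.258294, fail to reject H0.


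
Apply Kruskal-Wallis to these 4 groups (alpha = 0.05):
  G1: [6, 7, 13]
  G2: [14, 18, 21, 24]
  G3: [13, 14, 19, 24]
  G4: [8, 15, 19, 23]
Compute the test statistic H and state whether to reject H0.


Step 1: Combine all N = 15 observations and assign midranks.
sorted (value, group, rank): (6,G1,1), (7,G1,2), (8,G4,3), (13,G1,4.5), (13,G3,4.5), (14,G2,6.5), (14,G3,6.5), (15,G4,8), (18,G2,9), (19,G3,10.5), (19,G4,10.5), (21,G2,12), (23,G4,13), (24,G2,14.5), (24,G3,14.5)
Step 2: Sum ranks within each group.
R_1 = 7.5 (n_1 = 3)
R_2 = 42 (n_2 = 4)
R_3 = 36 (n_3 = 4)
R_4 = 34.5 (n_4 = 4)
Step 3: H = 12/(N(N+1)) * sum(R_i^2/n_i) - 3(N+1)
     = 12/(15*16) * (7.5^2/3 + 42^2/4 + 36^2/4 + 34.5^2/4) - 3*16
     = 0.050000 * 1081.31 - 48
     = 6.065625.
Step 4: Ties present; correction factor C = 1 - 24/(15^3 - 15) = 0.992857. Corrected H = 6.065625 / 0.992857 = 6.109263.
Step 5: Under H0, H ~ chi^2(3); p-value = 0.106414.
Step 6: alpha = 0.05. fail to reject H0.

H = 6.1093, df = 3, p = 0.106414, fail to reject H0.


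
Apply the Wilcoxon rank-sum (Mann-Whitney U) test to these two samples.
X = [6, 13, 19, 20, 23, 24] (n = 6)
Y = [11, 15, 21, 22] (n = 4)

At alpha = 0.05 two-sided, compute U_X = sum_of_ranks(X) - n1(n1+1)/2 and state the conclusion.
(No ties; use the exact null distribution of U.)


Step 1: Combine and sort all 10 observations; assign midranks.
sorted (value, group): (6,X), (11,Y), (13,X), (15,Y), (19,X), (20,X), (21,Y), (22,Y), (23,X), (24,X)
ranks: 6->1, 11->2, 13->3, 15->4, 19->5, 20->6, 21->7, 22->8, 23->9, 24->10
Step 2: Rank sum for X: R1 = 1 + 3 + 5 + 6 + 9 + 10 = 34.
Step 3: U_X = R1 - n1(n1+1)/2 = 34 - 6*7/2 = 34 - 21 = 13.
       U_Y = n1*n2 - U_X = 24 - 13 = 11.
Step 4: No ties, so the exact null distribution of U (based on enumerating the C(10,6) = 210 equally likely rank assignments) gives the two-sided p-value.
Step 5: p-value = 0.914286; compare to alpha = 0.05. fail to reject H0.

U_X = 13, p = 0.914286, fail to reject H0 at alpha = 0.05.


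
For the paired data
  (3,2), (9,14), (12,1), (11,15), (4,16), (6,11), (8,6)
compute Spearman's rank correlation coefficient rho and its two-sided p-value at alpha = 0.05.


Step 1: Rank x and y separately (midranks; no ties here).
rank(x): 3->1, 9->5, 12->7, 11->6, 4->2, 6->3, 8->4
rank(y): 2->2, 14->5, 1->1, 15->6, 16->7, 11->4, 6->3
Step 2: d_i = R_x(i) - R_y(i); compute d_i^2.
  (1-2)^2=1, (5-5)^2=0, (7-1)^2=36, (6-6)^2=0, (2-7)^2=25, (3-4)^2=1, (4-3)^2=1
sum(d^2) = 64.
Step 3: rho = 1 - 6*64 / (7*(7^2 - 1)) = 1 - 384/336 = -0.142857.
Step 4: Under H0, t = rho * sqrt((n-2)/(1-rho^2)) = -0.3227 ~ t(5).
Step 5: Two-sided p-value from the t-distribution with 5 df = 0.759945.
Step 6: alpha = 0.05. fail to reject H0.

rho = -0.1429, p = 0.759945, fail to reject H0 at alpha = 0.05.


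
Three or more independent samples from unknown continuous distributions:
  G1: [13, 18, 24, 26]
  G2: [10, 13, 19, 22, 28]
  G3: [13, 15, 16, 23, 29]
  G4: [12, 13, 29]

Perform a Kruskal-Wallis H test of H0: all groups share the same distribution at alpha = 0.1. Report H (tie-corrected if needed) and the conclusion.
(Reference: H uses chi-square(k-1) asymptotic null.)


Step 1: Combine all N = 17 observations and assign midranks.
sorted (value, group, rank): (10,G2,1), (12,G4,2), (13,G1,4.5), (13,G2,4.5), (13,G3,4.5), (13,G4,4.5), (15,G3,7), (16,G3,8), (18,G1,9), (19,G2,10), (22,G2,11), (23,G3,12), (24,G1,13), (26,G1,14), (28,G2,15), (29,G3,16.5), (29,G4,16.5)
Step 2: Sum ranks within each group.
R_1 = 40.5 (n_1 = 4)
R_2 = 41.5 (n_2 = 5)
R_3 = 48 (n_3 = 5)
R_4 = 23 (n_4 = 3)
Step 3: H = 12/(N(N+1)) * sum(R_i^2/n_i) - 3(N+1)
     = 12/(17*18) * (40.5^2/4 + 41.5^2/5 + 48^2/5 + 23^2/3) - 3*18
     = 0.039216 * 1391.65 - 54
     = 0.574346.
Step 4: Ties present; correction factor C = 1 - 66/(17^3 - 17) = 0.986520. Corrected H = 0.574346 / 0.986520 = 0.582195.
Step 5: Under H0, H ~ chi^2(3); p-value = 0.900496.
Step 6: alpha = 0.1. fail to reject H0.

H = 0.5822, df = 3, p = 0.900496, fail to reject H0.


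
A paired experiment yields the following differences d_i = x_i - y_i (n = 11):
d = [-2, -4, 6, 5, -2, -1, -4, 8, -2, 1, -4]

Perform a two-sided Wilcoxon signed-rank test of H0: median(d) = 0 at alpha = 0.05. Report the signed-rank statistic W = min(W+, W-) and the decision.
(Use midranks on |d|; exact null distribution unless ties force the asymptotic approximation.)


Step 1: Drop any zero differences (none here) and take |d_i|.
|d| = [2, 4, 6, 5, 2, 1, 4, 8, 2, 1, 4]
Step 2: Midrank |d_i| (ties get averaged ranks).
ranks: |2|->4, |4|->7, |6|->10, |5|->9, |2|->4, |1|->1.5, |4|->7, |8|->11, |2|->4, |1|->1.5, |4|->7
Step 3: Attach original signs; sum ranks with positive sign and with negative sign.
W+ = 10 + 9 + 11 + 1.5 = 31.5
W- = 4 + 7 + 4 + 1.5 + 7 + 4 + 7 = 34.5
(Check: W+ + W- = 66 should equal n(n+1)/2 = 66.)
Step 4: Test statistic W = min(W+, W-) = 31.5.
Step 5: Ties in |d|, so use the tie-corrected normal approximation.
        E[W] = n(n+1)/4 = 11*12/4 = 33.
        Tie groups: |d|=1 (t=2), |d|=2 (t=3), |d|=4 (t=3); sum(t^3 - t) = 54.
        Var[W] = n(n+1)(2n+1)/24 - sum(t^3-t)/48 = 3036/24 - 54/48 = 125.375.
        z = (W - E[W]) / sqrt(Var[W]) = (31.5 - 33) / 11.1971 = -0.1340.
        Two-sided p = 2*Phi(z) = 0.893432.
Step 6: alpha = 0.05. fail to reject H0.

W+ = 31.5, W- = 34.5, W = min = 31.5, p = 0.893432, fail to reject H0.


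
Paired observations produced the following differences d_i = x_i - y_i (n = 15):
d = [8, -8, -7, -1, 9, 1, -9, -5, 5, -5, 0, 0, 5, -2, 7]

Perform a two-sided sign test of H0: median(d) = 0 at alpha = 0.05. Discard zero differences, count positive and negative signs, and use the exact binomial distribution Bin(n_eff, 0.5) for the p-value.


Step 1: Discard zero differences. Original n = 15; n_eff = number of nonzero differences = 13.
Nonzero differences (with sign): +8, -8, -7, -1, +9, +1, -9, -5, +5, -5, +5, -2, +7
Step 2: Count signs: positive = 6, negative = 7.
Step 3: Under H0: P(positive) = 0.5, so the number of positives S ~ Bin(13, 0.5).
Step 4: Two-sided exact p-value = sum of Bin(13,0.5) probabilities at or below the observed probability = 1.000000.
Step 5: alpha = 0.05. fail to reject H0.

n_eff = 13, pos = 6, neg = 7, p = 1.000000, fail to reject H0.


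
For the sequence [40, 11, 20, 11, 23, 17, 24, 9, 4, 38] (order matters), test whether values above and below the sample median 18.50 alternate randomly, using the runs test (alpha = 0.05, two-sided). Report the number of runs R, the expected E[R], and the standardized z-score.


Step 1: Compute median = 18.50; label A = above, B = below.
Labels in order: ABABABABBA  (n_A = 5, n_B = 5)
Step 2: Count runs R = 9.
Step 3: Under H0 (random ordering), E[R] = 2*n_A*n_B/(n_A+n_B) + 1 = 2*5*5/10 + 1 = 6.0000.
        Var[R] = 2*n_A*n_B*(2*n_A*n_B - n_A - n_B) / ((n_A+n_B)^2 * (n_A+n_B-1)) = 2000/900 = 2.2222.
        SD[R] = 1.4907.
Step 4: Continuity-corrected z = (R - 0.5 - E[R]) / SD[R] = (9 - 0.5 - 6.0000) / 1.4907 = 1.6771.
Step 5: Two-sided p-value via normal approximation = 2*(1 - Phi(|z|)) = 0.093533.
Step 6: alpha = 0.05. fail to reject H0.

R = 9, z = 1.6771, p = 0.093533, fail to reject H0.


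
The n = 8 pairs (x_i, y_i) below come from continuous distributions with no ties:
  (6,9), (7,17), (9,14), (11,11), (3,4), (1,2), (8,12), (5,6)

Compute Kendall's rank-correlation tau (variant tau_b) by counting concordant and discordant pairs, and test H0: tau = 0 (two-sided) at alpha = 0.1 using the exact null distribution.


Step 1: Enumerate the 28 unordered pairs (i,j) with i<j and classify each by sign(x_j-x_i) * sign(y_j-y_i).
  (1,2):dx=+1,dy=+8->C; (1,3):dx=+3,dy=+5->C; (1,4):dx=+5,dy=+2->C; (1,5):dx=-3,dy=-5->C
  (1,6):dx=-5,dy=-7->C; (1,7):dx=+2,dy=+3->C; (1,8):dx=-1,dy=-3->C; (2,3):dx=+2,dy=-3->D
  (2,4):dx=+4,dy=-6->D; (2,5):dx=-4,dy=-13->C; (2,6):dx=-6,dy=-15->C; (2,7):dx=+1,dy=-5->D
  (2,8):dx=-2,dy=-11->C; (3,4):dx=+2,dy=-3->D; (3,5):dx=-6,dy=-10->C; (3,6):dx=-8,dy=-12->C
  (3,7):dx=-1,dy=-2->C; (3,8):dx=-4,dy=-8->C; (4,5):dx=-8,dy=-7->C; (4,6):dx=-10,dy=-9->C
  (4,7):dx=-3,dy=+1->D; (4,8):dx=-6,dy=-5->C; (5,6):dx=-2,dy=-2->C; (5,7):dx=+5,dy=+8->C
  (5,8):dx=+2,dy=+2->C; (6,7):dx=+7,dy=+10->C; (6,8):dx=+4,dy=+4->C; (7,8):dx=-3,dy=-6->C
Step 2: C = 23, D = 5, total pairs = 28.
Step 3: tau = (C - D)/(n(n-1)/2) = (23 - 5)/28 = 0.642857.
Step 4: Exact two-sided p-value (enumerate n! = 40320 permutations of y under H0): p = 0.031151.
Step 5: alpha = 0.1. reject H0.

tau_b = 0.6429 (C=23, D=5), p = 0.031151, reject H0.


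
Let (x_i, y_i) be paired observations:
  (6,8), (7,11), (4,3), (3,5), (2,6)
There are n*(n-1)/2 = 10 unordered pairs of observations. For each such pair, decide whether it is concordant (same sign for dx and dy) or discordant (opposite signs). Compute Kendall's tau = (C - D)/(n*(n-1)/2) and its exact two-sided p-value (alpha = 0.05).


Step 1: Enumerate the 10 unordered pairs (i,j) with i<j and classify each by sign(x_j-x_i) * sign(y_j-y_i).
  (1,2):dx=+1,dy=+3->C; (1,3):dx=-2,dy=-5->C; (1,4):dx=-3,dy=-3->C; (1,5):dx=-4,dy=-2->C
  (2,3):dx=-3,dy=-8->C; (2,4):dx=-4,dy=-6->C; (2,5):dx=-5,dy=-5->C; (3,4):dx=-1,dy=+2->D
  (3,5):dx=-2,dy=+3->D; (4,5):dx=-1,dy=+1->D
Step 2: C = 7, D = 3, total pairs = 10.
Step 3: tau = (C - D)/(n(n-1)/2) = (7 - 3)/10 = 0.400000.
Step 4: Exact two-sided p-value (enumerate n! = 120 permutations of y under H0): p = 0.483333.
Step 5: alpha = 0.05. fail to reject H0.

tau_b = 0.4000 (C=7, D=3), p = 0.483333, fail to reject H0.


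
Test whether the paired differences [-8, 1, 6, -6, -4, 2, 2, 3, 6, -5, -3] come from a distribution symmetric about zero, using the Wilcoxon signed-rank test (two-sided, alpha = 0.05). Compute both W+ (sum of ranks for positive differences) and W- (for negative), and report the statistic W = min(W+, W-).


Step 1: Drop any zero differences (none here) and take |d_i|.
|d| = [8, 1, 6, 6, 4, 2, 2, 3, 6, 5, 3]
Step 2: Midrank |d_i| (ties get averaged ranks).
ranks: |8|->11, |1|->1, |6|->9, |6|->9, |4|->6, |2|->2.5, |2|->2.5, |3|->4.5, |6|->9, |5|->7, |3|->4.5
Step 3: Attach original signs; sum ranks with positive sign and with negative sign.
W+ = 1 + 9 + 2.5 + 2.5 + 4.5 + 9 = 28.5
W- = 11 + 9 + 6 + 7 + 4.5 = 37.5
(Check: W+ + W- = 66 should equal n(n+1)/2 = 66.)
Step 4: Test statistic W = min(W+, W-) = 28.5.
Step 5: Ties in |d|, so use the tie-corrected normal approximation.
        E[W] = n(n+1)/4 = 11*12/4 = 33.
        Tie groups: |d|=2 (t=2), |d|=3 (t=2), |d|=6 (t=3); sum(t^3 - t) = 36.
        Var[W] = n(n+1)(2n+1)/24 - sum(t^3-t)/48 = 3036/24 - 36/48 = 125.75.
        z = (W - E[W]) / sqrt(Var[W]) = (28.5 - 33) / 11.2138 = -0.4013.
        Two-sided p = 2*Phi(z) = 0.688207.
Step 6: alpha = 0.05. fail to reject H0.

W+ = 28.5, W- = 37.5, W = min = 28.5, p = 0.688207, fail to reject H0.


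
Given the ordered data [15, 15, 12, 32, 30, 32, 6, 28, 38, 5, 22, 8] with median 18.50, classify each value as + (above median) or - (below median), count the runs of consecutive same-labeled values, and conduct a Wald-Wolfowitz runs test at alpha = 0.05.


Step 1: Compute median = 18.50; label A = above, B = below.
Labels in order: BBBAAABAABAB  (n_A = 6, n_B = 6)
Step 2: Count runs R = 7.
Step 3: Under H0 (random ordering), E[R] = 2*n_A*n_B/(n_A+n_B) + 1 = 2*6*6/12 + 1 = 7.0000.
        Var[R] = 2*n_A*n_B*(2*n_A*n_B - n_A - n_B) / ((n_A+n_B)^2 * (n_A+n_B-1)) = 4320/1584 = 2.7273.
        SD[R] = 1.6514.
Step 4: R = E[R], so z = 0 with no continuity correction.
Step 5: Two-sided p-value via normal approximation = 2*(1 - Phi(|z|)) = 1.000000.
Step 6: alpha = 0.05. fail to reject H0.

R = 7, z = 0.0000, p = 1.000000, fail to reject H0.


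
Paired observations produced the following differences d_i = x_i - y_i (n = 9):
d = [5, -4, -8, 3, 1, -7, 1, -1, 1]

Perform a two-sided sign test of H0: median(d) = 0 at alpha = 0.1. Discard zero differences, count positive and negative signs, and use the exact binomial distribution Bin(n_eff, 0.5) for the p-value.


Step 1: Discard zero differences. Original n = 9; n_eff = number of nonzero differences = 9.
Nonzero differences (with sign): +5, -4, -8, +3, +1, -7, +1, -1, +1
Step 2: Count signs: positive = 5, negative = 4.
Step 3: Under H0: P(positive) = 0.5, so the number of positives S ~ Bin(9, 0.5).
Step 4: Two-sided exact p-value = sum of Bin(9,0.5) probabilities at or below the observed probability = 1.000000.
Step 5: alpha = 0.1. fail to reject H0.

n_eff = 9, pos = 5, neg = 4, p = 1.000000, fail to reject H0.


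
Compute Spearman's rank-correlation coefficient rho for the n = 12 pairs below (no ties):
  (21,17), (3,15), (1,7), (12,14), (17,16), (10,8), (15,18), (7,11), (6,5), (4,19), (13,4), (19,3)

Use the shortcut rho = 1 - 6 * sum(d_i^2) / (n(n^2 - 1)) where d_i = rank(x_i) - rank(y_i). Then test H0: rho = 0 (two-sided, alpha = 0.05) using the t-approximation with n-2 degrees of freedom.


Step 1: Rank x and y separately (midranks; no ties here).
rank(x): 21->12, 3->2, 1->1, 12->7, 17->10, 10->6, 15->9, 7->5, 6->4, 4->3, 13->8, 19->11
rank(y): 17->10, 15->8, 7->4, 14->7, 16->9, 8->5, 18->11, 11->6, 5->3, 19->12, 4->2, 3->1
Step 2: d_i = R_x(i) - R_y(i); compute d_i^2.
  (12-10)^2=4, (2-8)^2=36, (1-4)^2=9, (7-7)^2=0, (10-9)^2=1, (6-5)^2=1, (9-11)^2=4, (5-6)^2=1, (4-3)^2=1, (3-12)^2=81, (8-2)^2=36, (11-1)^2=100
sum(d^2) = 274.
Step 3: rho = 1 - 6*274 / (12*(12^2 - 1)) = 1 - 1644/1716 = 0.041958.
Step 4: Under H0, t = rho * sqrt((n-2)/(1-rho^2)) = 0.1328 ~ t(10).
Step 5: Two-sided p-value from the t-distribution with 10 df = 0.896986.
Step 6: alpha = 0.05. fail to reject H0.

rho = 0.0420, p = 0.896986, fail to reject H0 at alpha = 0.05.


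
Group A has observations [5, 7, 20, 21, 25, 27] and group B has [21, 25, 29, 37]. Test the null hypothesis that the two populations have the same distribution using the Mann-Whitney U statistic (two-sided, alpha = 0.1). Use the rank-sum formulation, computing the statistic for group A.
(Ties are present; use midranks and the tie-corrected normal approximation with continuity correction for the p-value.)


Step 1: Combine and sort all 10 observations; assign midranks.
sorted (value, group): (5,X), (7,X), (20,X), (21,X), (21,Y), (25,X), (25,Y), (27,X), (29,Y), (37,Y)
ranks: 5->1, 7->2, 20->3, 21->4.5, 21->4.5, 25->6.5, 25->6.5, 27->8, 29->9, 37->10
Step 2: Rank sum for X: R1 = 1 + 2 + 3 + 4.5 + 6.5 + 8 = 25.
Step 3: U_X = R1 - n1(n1+1)/2 = 25 - 6*7/2 = 25 - 21 = 4.
       U_Y = n1*n2 - U_X = 24 - 4 = 20.
Step 4: Ties are present, so use the tie-corrected normal approximation (with continuity correction) for the p-value.
Step 5: p-value = 0.107663; compare to alpha = 0.1. fail to reject H0.

U_X = 4, p = 0.107663, fail to reject H0 at alpha = 0.1.


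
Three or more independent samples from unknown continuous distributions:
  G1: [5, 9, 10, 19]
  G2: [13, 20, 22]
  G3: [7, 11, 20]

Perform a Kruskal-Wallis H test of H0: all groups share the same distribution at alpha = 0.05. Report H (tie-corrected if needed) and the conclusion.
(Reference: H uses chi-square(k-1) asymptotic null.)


Step 1: Combine all N = 10 observations and assign midranks.
sorted (value, group, rank): (5,G1,1), (7,G3,2), (9,G1,3), (10,G1,4), (11,G3,5), (13,G2,6), (19,G1,7), (20,G2,8.5), (20,G3,8.5), (22,G2,10)
Step 2: Sum ranks within each group.
R_1 = 15 (n_1 = 4)
R_2 = 24.5 (n_2 = 3)
R_3 = 15.5 (n_3 = 3)
Step 3: H = 12/(N(N+1)) * sum(R_i^2/n_i) - 3(N+1)
     = 12/(10*11) * (15^2/4 + 24.5^2/3 + 15.5^2/3) - 3*11
     = 0.109091 * 336.417 - 33
     = 3.700000.
Step 4: Ties present; correction factor C = 1 - 6/(10^3 - 10) = 0.993939. Corrected H = 3.700000 / 0.993939 = 3.722561.
Step 5: Under H0, H ~ chi^2(2); p-value = 0.155473.
Step 6: alpha = 0.05. fail to reject H0.

H = 3.7226, df = 2, p = 0.155473, fail to reject H0.


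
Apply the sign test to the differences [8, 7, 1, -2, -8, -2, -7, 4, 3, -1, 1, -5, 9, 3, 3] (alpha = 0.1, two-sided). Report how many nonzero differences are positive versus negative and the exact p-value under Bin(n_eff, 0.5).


Step 1: Discard zero differences. Original n = 15; n_eff = number of nonzero differences = 15.
Nonzero differences (with sign): +8, +7, +1, -2, -8, -2, -7, +4, +3, -1, +1, -5, +9, +3, +3
Step 2: Count signs: positive = 9, negative = 6.
Step 3: Under H0: P(positive) = 0.5, so the number of positives S ~ Bin(15, 0.5).
Step 4: Two-sided exact p-value = sum of Bin(15,0.5) probabilities at or below the observed probability = 0.607239.
Step 5: alpha = 0.1. fail to reject H0.

n_eff = 15, pos = 9, neg = 6, p = 0.607239, fail to reject H0.


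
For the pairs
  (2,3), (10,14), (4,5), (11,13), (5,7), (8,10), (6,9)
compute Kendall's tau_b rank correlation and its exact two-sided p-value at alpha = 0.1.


Step 1: Enumerate the 21 unordered pairs (i,j) with i<j and classify each by sign(x_j-x_i) * sign(y_j-y_i).
  (1,2):dx=+8,dy=+11->C; (1,3):dx=+2,dy=+2->C; (1,4):dx=+9,dy=+10->C; (1,5):dx=+3,dy=+4->C
  (1,6):dx=+6,dy=+7->C; (1,7):dx=+4,dy=+6->C; (2,3):dx=-6,dy=-9->C; (2,4):dx=+1,dy=-1->D
  (2,5):dx=-5,dy=-7->C; (2,6):dx=-2,dy=-4->C; (2,7):dx=-4,dy=-5->C; (3,4):dx=+7,dy=+8->C
  (3,5):dx=+1,dy=+2->C; (3,6):dx=+4,dy=+5->C; (3,7):dx=+2,dy=+4->C; (4,5):dx=-6,dy=-6->C
  (4,6):dx=-3,dy=-3->C; (4,7):dx=-5,dy=-4->C; (5,6):dx=+3,dy=+3->C; (5,7):dx=+1,dy=+2->C
  (6,7):dx=-2,dy=-1->C
Step 2: C = 20, D = 1, total pairs = 21.
Step 3: tau = (C - D)/(n(n-1)/2) = (20 - 1)/21 = 0.904762.
Step 4: Exact two-sided p-value (enumerate n! = 5040 permutations of y under H0): p = 0.002778.
Step 5: alpha = 0.1. reject H0.

tau_b = 0.9048 (C=20, D=1), p = 0.002778, reject H0.


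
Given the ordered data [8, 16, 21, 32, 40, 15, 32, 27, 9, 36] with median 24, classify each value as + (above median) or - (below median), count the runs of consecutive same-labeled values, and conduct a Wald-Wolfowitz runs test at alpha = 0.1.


Step 1: Compute median = 24; label A = above, B = below.
Labels in order: BBBAABAABA  (n_A = 5, n_B = 5)
Step 2: Count runs R = 6.
Step 3: Under H0 (random ordering), E[R] = 2*n_A*n_B/(n_A+n_B) + 1 = 2*5*5/10 + 1 = 6.0000.
        Var[R] = 2*n_A*n_B*(2*n_A*n_B - n_A - n_B) / ((n_A+n_B)^2 * (n_A+n_B-1)) = 2000/900 = 2.2222.
        SD[R] = 1.4907.
Step 4: R = E[R], so z = 0 with no continuity correction.
Step 5: Two-sided p-value via normal approximation = 2*(1 - Phi(|z|)) = 1.000000.
Step 6: alpha = 0.1. fail to reject H0.

R = 6, z = 0.0000, p = 1.000000, fail to reject H0.


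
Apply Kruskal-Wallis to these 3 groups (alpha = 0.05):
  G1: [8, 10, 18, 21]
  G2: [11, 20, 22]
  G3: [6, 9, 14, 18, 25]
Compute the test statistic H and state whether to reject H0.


Step 1: Combine all N = 12 observations and assign midranks.
sorted (value, group, rank): (6,G3,1), (8,G1,2), (9,G3,3), (10,G1,4), (11,G2,5), (14,G3,6), (18,G1,7.5), (18,G3,7.5), (20,G2,9), (21,G1,10), (22,G2,11), (25,G3,12)
Step 2: Sum ranks within each group.
R_1 = 23.5 (n_1 = 4)
R_2 = 25 (n_2 = 3)
R_3 = 29.5 (n_3 = 5)
Step 3: H = 12/(N(N+1)) * sum(R_i^2/n_i) - 3(N+1)
     = 12/(12*13) * (23.5^2/4 + 25^2/3 + 29.5^2/5) - 3*13
     = 0.076923 * 520.446 - 39
     = 1.034295.
Step 4: Ties present; correction factor C = 1 - 6/(12^3 - 12) = 0.996503. Corrected H = 1.034295 / 0.996503 = 1.037924.
Step 5: Under H0, H ~ chi^2(2); p-value = 0.595138.
Step 6: alpha = 0.05. fail to reject H0.

H = 1.0379, df = 2, p = 0.595138, fail to reject H0.


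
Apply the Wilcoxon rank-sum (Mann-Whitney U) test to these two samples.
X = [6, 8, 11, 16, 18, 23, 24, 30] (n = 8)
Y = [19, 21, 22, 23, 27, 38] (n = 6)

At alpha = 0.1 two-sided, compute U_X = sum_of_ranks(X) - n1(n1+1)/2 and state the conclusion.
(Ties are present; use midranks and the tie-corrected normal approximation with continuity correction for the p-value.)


Step 1: Combine and sort all 14 observations; assign midranks.
sorted (value, group): (6,X), (8,X), (11,X), (16,X), (18,X), (19,Y), (21,Y), (22,Y), (23,X), (23,Y), (24,X), (27,Y), (30,X), (38,Y)
ranks: 6->1, 8->2, 11->3, 16->4, 18->5, 19->6, 21->7, 22->8, 23->9.5, 23->9.5, 24->11, 27->12, 30->13, 38->14
Step 2: Rank sum for X: R1 = 1 + 2 + 3 + 4 + 5 + 9.5 + 11 + 13 = 48.5.
Step 3: U_X = R1 - n1(n1+1)/2 = 48.5 - 8*9/2 = 48.5 - 36 = 12.5.
       U_Y = n1*n2 - U_X = 48 - 12.5 = 35.5.
Step 4: Ties are present, so use the tie-corrected normal approximation (with continuity correction) for the p-value.
Step 5: p-value = 0.155126; compare to alpha = 0.1. fail to reject H0.

U_X = 12.5, p = 0.155126, fail to reject H0 at alpha = 0.1.


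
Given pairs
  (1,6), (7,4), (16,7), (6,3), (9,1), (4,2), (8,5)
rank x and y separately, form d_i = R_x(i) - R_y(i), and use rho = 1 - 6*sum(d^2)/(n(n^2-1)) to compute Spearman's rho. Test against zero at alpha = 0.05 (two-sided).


Step 1: Rank x and y separately (midranks; no ties here).
rank(x): 1->1, 7->4, 16->7, 6->3, 9->6, 4->2, 8->5
rank(y): 6->6, 4->4, 7->7, 3->3, 1->1, 2->2, 5->5
Step 2: d_i = R_x(i) - R_y(i); compute d_i^2.
  (1-6)^2=25, (4-4)^2=0, (7-7)^2=0, (3-3)^2=0, (6-1)^2=25, (2-2)^2=0, (5-5)^2=0
sum(d^2) = 50.
Step 3: rho = 1 - 6*50 / (7*(7^2 - 1)) = 1 - 300/336 = 0.107143.
Step 4: Under H0, t = rho * sqrt((n-2)/(1-rho^2)) = 0.2410 ~ t(5).
Step 5: Two-sided p-value from the t-distribution with 5 df = 0.819151.
Step 6: alpha = 0.05. fail to reject H0.

rho = 0.1071, p = 0.819151, fail to reject H0 at alpha = 0.05.


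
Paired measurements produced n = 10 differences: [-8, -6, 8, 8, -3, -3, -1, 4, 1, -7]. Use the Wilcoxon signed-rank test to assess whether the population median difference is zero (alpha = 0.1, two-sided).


Step 1: Drop any zero differences (none here) and take |d_i|.
|d| = [8, 6, 8, 8, 3, 3, 1, 4, 1, 7]
Step 2: Midrank |d_i| (ties get averaged ranks).
ranks: |8|->9, |6|->6, |8|->9, |8|->9, |3|->3.5, |3|->3.5, |1|->1.5, |4|->5, |1|->1.5, |7|->7
Step 3: Attach original signs; sum ranks with positive sign and with negative sign.
W+ = 9 + 9 + 5 + 1.5 = 24.5
W- = 9 + 6 + 3.5 + 3.5 + 1.5 + 7 = 30.5
(Check: W+ + W- = 55 should equal n(n+1)/2 = 55.)
Step 4: Test statistic W = min(W+, W-) = 24.5.
Step 5: Ties in |d|, so use the tie-corrected normal approximation.
        E[W] = n(n+1)/4 = 10*11/4 = 27.5.
        Tie groups: |d|=1 (t=2), |d|=3 (t=2), |d|=8 (t=3); sum(t^3 - t) = 36.
        Var[W] = n(n+1)(2n+1)/24 - sum(t^3-t)/48 = 2310/24 - 36/48 = 95.5.
        z = (W - E[W]) / sqrt(Var[W]) = (24.5 - 27.5) / 9.7724 = -0.3070.
        Two-sided p = 2*Phi(z) = 0.758853.
Step 6: alpha = 0.1. fail to reject H0.

W+ = 24.5, W- = 30.5, W = min = 24.5, p = 0.758853, fail to reject H0.


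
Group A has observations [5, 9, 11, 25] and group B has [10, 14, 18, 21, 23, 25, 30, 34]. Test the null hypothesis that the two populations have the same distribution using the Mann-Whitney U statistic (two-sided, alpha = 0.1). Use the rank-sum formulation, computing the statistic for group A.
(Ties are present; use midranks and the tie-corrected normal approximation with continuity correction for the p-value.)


Step 1: Combine and sort all 12 observations; assign midranks.
sorted (value, group): (5,X), (9,X), (10,Y), (11,X), (14,Y), (18,Y), (21,Y), (23,Y), (25,X), (25,Y), (30,Y), (34,Y)
ranks: 5->1, 9->2, 10->3, 11->4, 14->5, 18->6, 21->7, 23->8, 25->9.5, 25->9.5, 30->11, 34->12
Step 2: Rank sum for X: R1 = 1 + 2 + 4 + 9.5 = 16.5.
Step 3: U_X = R1 - n1(n1+1)/2 = 16.5 - 4*5/2 = 16.5 - 10 = 6.5.
       U_Y = n1*n2 - U_X = 32 - 6.5 = 25.5.
Step 4: Ties are present, so use the tie-corrected normal approximation (with continuity correction) for the p-value.
Step 5: p-value = 0.125707; compare to alpha = 0.1. fail to reject H0.

U_X = 6.5, p = 0.125707, fail to reject H0 at alpha = 0.1.


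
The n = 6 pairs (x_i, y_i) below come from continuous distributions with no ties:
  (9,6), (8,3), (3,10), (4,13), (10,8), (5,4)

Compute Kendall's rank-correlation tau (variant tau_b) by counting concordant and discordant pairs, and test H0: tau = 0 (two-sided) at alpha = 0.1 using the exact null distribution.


Step 1: Enumerate the 15 unordered pairs (i,j) with i<j and classify each by sign(x_j-x_i) * sign(y_j-y_i).
  (1,2):dx=-1,dy=-3->C; (1,3):dx=-6,dy=+4->D; (1,4):dx=-5,dy=+7->D; (1,5):dx=+1,dy=+2->C
  (1,6):dx=-4,dy=-2->C; (2,3):dx=-5,dy=+7->D; (2,4):dx=-4,dy=+10->D; (2,5):dx=+2,dy=+5->C
  (2,6):dx=-3,dy=+1->D; (3,4):dx=+1,dy=+3->C; (3,5):dx=+7,dy=-2->D; (3,6):dx=+2,dy=-6->D
  (4,5):dx=+6,dy=-5->D; (4,6):dx=+1,dy=-9->D; (5,6):dx=-5,dy=-4->C
Step 2: C = 6, D = 9, total pairs = 15.
Step 3: tau = (C - D)/(n(n-1)/2) = (6 - 9)/15 = -0.200000.
Step 4: Exact two-sided p-value (enumerate n! = 720 permutations of y under H0): p = 0.719444.
Step 5: alpha = 0.1. fail to reject H0.

tau_b = -0.2000 (C=6, D=9), p = 0.719444, fail to reject H0.
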